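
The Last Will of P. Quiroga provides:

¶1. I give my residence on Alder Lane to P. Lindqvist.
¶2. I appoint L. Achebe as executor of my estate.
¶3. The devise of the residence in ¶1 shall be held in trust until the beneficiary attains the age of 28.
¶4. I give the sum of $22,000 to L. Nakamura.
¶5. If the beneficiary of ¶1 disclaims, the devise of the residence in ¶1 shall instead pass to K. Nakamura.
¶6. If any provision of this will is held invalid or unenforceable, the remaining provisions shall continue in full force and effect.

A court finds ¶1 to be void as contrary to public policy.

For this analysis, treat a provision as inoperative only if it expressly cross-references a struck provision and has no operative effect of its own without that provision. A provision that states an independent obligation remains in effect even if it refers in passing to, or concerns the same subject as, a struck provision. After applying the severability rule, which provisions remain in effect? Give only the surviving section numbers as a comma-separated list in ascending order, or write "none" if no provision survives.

2, 4, 6

¶1 is struck. ¶3 operates only by reference to ¶1, so it falls with ¶1. The only function of ¶5 is the alternative disposition for ¶1, so it cannot stand once ¶1 is removed. ¶6 is a severability clause and preserves every provision that can still be given independent effect. That leaves ¶2, ¶4, and ¶6 in effect.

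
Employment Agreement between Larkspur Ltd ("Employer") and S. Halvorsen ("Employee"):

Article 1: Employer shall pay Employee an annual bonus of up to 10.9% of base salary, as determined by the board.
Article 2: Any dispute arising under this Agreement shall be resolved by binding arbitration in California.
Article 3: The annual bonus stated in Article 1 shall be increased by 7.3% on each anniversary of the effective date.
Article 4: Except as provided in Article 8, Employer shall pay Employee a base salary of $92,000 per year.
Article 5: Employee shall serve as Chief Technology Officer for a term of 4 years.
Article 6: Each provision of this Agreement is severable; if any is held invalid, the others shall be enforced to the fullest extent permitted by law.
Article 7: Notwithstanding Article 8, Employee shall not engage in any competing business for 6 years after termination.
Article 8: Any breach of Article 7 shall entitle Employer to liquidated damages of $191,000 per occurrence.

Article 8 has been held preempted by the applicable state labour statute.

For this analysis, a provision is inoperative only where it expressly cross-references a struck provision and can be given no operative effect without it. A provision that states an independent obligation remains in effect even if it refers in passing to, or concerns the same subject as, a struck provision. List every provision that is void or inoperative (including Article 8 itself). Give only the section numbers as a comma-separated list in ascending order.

Article 8 is struck. Although Article 7 refers to Article 8, its operative terms do not depend on Article 8, so it remains in effect. Although Article 4 refers to Article 8, its operative terms do not depend on Article 8, so it remains in effect. No other provision's operative terms depend on Article 8. Article 6 is a severability clause and preserves every provision that can still be given independent effect. Article 1, Article 2, Article 3, Article 4, Article 5, Article 6, and Article 7 remain in effect.

8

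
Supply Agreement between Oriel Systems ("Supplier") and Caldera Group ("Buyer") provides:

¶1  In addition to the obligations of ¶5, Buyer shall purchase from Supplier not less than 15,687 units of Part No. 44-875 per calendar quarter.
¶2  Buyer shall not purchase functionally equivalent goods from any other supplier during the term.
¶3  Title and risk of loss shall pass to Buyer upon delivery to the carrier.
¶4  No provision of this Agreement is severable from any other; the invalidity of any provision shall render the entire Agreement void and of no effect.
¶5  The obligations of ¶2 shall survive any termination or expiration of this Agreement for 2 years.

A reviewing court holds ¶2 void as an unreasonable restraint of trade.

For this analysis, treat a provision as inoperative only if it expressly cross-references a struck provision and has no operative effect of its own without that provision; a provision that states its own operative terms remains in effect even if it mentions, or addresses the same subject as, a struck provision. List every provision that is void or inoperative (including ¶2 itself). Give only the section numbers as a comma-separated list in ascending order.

1, 2, 3, 4, 5

¶2 is struck. ¶5 has no operative effect of its own apart from ¶2 and is therefore inoperative. ¶4 provides that the Agreement is not severable, so the invalidity of any one provision voids the entire Agreement. No provision of the Agreement survives.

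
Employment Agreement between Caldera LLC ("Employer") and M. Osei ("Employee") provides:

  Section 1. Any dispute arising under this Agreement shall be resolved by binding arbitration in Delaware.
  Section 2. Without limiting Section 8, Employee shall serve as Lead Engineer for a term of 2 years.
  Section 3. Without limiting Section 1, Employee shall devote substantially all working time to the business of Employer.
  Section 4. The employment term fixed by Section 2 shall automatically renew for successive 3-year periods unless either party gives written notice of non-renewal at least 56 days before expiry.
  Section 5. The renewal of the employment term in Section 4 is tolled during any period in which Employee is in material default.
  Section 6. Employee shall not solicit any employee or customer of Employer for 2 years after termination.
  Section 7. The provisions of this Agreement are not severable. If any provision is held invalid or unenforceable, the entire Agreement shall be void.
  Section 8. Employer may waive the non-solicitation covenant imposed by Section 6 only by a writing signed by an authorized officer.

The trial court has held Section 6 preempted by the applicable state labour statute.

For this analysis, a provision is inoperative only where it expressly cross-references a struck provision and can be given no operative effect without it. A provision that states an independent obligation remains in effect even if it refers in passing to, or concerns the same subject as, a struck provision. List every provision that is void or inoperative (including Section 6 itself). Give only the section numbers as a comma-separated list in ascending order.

1, 2, 3, 4, 5, 6, 7, 8

Section 6 is struck. Section 8 operates only by reference to Section 6, so it falls with Section 6. Section 7 provides that the Agreement is not severable, so the invalidity of any one provision voids the entire Agreement. No provision of the Agreement survives.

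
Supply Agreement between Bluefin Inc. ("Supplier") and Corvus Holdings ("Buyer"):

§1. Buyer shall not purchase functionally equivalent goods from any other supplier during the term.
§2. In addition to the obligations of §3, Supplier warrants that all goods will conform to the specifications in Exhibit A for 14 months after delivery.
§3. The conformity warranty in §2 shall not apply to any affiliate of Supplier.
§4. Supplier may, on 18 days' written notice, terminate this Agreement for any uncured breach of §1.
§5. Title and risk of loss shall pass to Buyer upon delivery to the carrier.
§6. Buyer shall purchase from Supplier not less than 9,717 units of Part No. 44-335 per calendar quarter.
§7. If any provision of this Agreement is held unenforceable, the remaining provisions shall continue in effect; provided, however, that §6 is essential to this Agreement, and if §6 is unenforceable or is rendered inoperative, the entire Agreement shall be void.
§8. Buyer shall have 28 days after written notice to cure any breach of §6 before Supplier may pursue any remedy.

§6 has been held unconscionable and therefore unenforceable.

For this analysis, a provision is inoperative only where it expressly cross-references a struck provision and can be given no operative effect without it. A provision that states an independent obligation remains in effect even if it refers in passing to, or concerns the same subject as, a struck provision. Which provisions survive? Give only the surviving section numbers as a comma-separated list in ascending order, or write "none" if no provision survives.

none

§6 is struck. §8 operates only by reference to §6, so it falls with §6. §7 makes §6 an essential term, and §6 is the provision held invalid; under §7, the entire Agreement is therefore void. No provision of the Agreement survives.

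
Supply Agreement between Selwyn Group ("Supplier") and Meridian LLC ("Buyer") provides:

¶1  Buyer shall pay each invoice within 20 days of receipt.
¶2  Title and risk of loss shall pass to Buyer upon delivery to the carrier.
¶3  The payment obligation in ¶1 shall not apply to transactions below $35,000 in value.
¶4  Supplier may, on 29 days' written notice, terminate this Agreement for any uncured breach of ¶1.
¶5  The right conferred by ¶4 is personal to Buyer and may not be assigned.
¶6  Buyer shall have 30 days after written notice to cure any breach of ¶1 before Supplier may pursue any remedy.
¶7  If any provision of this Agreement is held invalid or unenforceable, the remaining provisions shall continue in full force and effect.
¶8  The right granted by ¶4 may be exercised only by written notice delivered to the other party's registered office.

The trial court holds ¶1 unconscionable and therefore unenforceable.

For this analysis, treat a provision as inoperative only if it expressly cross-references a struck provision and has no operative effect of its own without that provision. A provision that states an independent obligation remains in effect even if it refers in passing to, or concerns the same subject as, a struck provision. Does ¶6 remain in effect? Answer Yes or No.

¶1 is struck. ¶3 has no operative effect of its own apart from ¶1 and is therefore inoperative. The only function of ¶4 is the termination right for breach of ¶1, so it cannot stand once ¶1 is removed. ¶6 operates only by reference to ¶1, so it falls with ¶1. ¶5 operates only by reference to ¶4, so it falls with ¶4. ¶8 operates only by reference to ¶4, so it falls with ¶4. ¶7 is a severability clause and preserves every provision that can still be given independent effect. That leaves ¶2 and ¶7 in effect. ¶6 is among the inoperative provisions, so the answer is no.

No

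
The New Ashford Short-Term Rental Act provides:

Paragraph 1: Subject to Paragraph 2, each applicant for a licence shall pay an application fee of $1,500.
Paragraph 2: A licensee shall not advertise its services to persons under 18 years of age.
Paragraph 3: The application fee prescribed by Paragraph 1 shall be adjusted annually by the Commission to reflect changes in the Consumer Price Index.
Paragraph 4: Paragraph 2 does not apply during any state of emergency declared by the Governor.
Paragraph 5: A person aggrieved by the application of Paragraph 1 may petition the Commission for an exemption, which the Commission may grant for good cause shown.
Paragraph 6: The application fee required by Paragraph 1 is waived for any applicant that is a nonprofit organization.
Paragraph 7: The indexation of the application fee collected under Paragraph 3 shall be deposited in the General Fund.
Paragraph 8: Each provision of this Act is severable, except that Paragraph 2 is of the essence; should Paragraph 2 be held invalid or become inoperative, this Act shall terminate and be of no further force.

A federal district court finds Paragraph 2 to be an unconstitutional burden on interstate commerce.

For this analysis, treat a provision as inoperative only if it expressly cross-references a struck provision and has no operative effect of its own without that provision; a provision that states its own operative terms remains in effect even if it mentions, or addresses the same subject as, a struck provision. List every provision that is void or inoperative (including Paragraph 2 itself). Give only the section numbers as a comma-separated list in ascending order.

Paragraph 2 is struck. The only function of Paragraph 4 is the emergency suspension of Paragraph 2, so it cannot stand once Paragraph 2 is removed. Paragraph 8 makes Paragraph 2 an essential term, and Paragraph 2 is the provision held invalid; under Paragraph 8, the entire Act is therefore void. No provision of the Act survives.

1, 2, 3, 4, 5, 6, 7, 8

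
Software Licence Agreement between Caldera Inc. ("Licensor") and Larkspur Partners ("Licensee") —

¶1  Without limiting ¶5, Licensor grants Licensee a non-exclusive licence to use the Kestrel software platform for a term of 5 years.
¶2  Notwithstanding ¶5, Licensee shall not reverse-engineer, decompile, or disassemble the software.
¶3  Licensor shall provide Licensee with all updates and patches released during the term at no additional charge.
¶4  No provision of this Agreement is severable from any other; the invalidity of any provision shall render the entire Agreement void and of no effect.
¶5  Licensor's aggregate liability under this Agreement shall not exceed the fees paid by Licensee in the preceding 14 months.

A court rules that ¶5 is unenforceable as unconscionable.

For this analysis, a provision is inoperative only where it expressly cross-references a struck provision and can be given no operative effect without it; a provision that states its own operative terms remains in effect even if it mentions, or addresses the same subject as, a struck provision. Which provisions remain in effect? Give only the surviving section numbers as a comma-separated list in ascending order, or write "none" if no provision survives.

¶5 is struck. Nothing else in the Agreement is defined by reference to ¶5. ¶4 provides that the Agreement is not severable, so the invalidity of any one provision voids the entire Agreement. No provision of the Agreement survives.

none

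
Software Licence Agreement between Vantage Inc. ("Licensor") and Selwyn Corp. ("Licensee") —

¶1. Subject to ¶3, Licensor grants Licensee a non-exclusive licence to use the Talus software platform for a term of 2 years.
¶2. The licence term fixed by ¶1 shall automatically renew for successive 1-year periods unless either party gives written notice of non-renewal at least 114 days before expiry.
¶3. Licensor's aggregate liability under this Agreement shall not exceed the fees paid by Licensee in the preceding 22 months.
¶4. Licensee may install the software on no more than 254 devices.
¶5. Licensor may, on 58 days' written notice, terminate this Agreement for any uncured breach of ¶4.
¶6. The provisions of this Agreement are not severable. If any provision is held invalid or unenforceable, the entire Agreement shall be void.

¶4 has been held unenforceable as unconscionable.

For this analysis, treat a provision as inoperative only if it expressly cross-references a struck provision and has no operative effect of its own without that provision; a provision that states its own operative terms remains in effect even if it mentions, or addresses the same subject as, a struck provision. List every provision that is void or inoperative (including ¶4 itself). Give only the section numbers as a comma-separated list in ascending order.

1, 2, 3, 4, 5, 6

¶4 is struck. ¶5 has no operative effect of its own apart from ¶4 and is therefore inoperative. ¶6 provides that the Agreement is not severable, so the invalidity of any one provision voids the entire Agreement. No provision of the Agreement survives.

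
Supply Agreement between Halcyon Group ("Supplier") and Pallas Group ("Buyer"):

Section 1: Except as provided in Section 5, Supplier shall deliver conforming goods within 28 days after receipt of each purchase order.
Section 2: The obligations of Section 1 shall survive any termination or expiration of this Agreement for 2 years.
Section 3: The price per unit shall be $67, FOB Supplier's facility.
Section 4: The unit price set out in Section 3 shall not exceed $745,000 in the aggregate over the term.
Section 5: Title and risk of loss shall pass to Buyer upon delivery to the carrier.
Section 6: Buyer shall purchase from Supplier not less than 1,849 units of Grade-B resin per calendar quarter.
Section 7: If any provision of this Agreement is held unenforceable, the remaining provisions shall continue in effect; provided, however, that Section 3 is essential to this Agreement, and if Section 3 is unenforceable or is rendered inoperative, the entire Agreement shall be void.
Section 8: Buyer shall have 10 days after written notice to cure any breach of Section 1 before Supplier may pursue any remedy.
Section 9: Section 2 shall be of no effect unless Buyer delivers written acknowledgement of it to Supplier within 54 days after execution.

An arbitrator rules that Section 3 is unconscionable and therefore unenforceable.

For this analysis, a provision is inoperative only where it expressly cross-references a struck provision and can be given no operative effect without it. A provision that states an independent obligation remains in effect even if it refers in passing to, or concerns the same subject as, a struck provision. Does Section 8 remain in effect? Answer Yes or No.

No

Section 3 is struck. Section 4 operates only by reference to Section 3, so it falls with Section 3. Section 7 makes Section 3 an essential term, and Section 3 is the provision held invalid; under Section 7, the entire Agreement is therefore void. No provision of the Agreement survives. Section 8 is among the inoperative provisions, so the answer is no.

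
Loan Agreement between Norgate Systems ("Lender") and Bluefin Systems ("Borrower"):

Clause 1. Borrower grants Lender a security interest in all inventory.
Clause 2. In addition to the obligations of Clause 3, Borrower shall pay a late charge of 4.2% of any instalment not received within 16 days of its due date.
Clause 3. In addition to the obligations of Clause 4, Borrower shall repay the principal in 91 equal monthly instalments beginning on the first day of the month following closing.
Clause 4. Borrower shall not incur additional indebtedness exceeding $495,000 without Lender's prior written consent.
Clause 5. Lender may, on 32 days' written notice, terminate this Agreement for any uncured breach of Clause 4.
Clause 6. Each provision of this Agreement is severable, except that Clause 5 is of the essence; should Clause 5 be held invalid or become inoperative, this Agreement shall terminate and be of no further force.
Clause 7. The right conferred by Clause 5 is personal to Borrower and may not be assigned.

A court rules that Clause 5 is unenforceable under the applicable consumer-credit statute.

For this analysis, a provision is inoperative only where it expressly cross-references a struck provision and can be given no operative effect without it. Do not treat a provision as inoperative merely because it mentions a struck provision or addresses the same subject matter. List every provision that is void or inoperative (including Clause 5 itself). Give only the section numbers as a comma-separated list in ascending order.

1, 2, 3, 4, 5, 6, 7

Clause 5 is struck. The only function of Clause 7 is the non-assignment of Clause 5, so it cannot stand once Clause 5 is removed. Clause 6 makes Clause 5 an essential term, and Clause 5 is the provision held invalid; under Clause 6, the entire Agreement is therefore void. No provision of the Agreement survives.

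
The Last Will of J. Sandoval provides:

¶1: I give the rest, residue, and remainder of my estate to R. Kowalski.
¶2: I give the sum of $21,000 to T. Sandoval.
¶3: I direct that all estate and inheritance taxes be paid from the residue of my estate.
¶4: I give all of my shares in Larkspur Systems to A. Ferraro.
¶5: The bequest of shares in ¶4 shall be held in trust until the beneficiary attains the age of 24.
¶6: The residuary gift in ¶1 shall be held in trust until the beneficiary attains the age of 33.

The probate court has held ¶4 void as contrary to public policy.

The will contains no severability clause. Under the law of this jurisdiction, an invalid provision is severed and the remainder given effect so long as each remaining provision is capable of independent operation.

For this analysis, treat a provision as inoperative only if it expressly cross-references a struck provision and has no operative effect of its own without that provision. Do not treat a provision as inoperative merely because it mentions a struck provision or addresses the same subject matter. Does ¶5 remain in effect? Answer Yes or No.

No

¶4 is struck. The only function of ¶5 is the trust for ¶4, so it cannot stand once ¶4 is removed. With no severability clause, the stated default rule severs what cannot stand and enforces each remaining provision that can operate on its own. The provisions still in force are ¶1, ¶2, ¶3, and ¶6. ¶5 is among the inoperative provisions, so the answer is no.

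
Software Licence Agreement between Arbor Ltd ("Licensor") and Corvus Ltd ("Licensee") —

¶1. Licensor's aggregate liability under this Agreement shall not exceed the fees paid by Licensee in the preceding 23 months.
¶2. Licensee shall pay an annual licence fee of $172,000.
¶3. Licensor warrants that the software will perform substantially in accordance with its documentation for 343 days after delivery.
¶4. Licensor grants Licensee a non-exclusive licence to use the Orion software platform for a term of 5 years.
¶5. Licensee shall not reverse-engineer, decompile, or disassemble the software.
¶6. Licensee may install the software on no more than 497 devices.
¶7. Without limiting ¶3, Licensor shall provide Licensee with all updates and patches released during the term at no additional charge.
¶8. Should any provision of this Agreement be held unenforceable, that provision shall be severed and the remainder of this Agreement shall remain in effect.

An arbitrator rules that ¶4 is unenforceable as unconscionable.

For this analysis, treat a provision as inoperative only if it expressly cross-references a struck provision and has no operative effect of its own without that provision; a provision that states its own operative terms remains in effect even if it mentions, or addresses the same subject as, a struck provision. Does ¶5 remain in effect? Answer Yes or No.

¶4 is struck. Nothing else in the Agreement is defined by reference to ¶4. Under the severability clause in ¶8, the remaining provisions continue in force. The provisions still in force are ¶1, ¶2, ¶3, ¶5, ¶6, ¶7, and ¶8. ¶5 is among the surviving provisions, so the answer is yes.

Yes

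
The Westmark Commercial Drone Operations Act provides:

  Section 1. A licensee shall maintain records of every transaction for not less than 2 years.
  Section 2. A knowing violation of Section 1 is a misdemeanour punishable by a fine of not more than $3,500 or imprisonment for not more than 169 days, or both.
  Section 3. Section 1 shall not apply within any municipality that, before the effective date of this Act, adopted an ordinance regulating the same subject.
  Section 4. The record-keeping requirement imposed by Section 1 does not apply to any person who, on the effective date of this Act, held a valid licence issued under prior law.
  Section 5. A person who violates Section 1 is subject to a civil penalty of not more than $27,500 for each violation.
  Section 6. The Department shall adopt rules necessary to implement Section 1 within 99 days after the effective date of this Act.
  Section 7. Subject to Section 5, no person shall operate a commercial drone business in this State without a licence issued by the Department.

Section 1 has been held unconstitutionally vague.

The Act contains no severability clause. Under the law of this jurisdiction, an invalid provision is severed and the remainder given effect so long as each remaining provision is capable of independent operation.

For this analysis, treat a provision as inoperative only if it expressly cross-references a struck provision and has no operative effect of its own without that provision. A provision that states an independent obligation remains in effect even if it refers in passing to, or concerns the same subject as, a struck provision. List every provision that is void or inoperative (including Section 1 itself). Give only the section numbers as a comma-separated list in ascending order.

Section 1 is struck. Section 2 has no operative effect of its own apart from Section 1 and is therefore inoperative. Section 3 merely fixes the local-preemption carve-out from Section 1; with Section 1 gone it has nothing to operate on and falls away. The only function of Section 4 is the grandfather exemption from Section 1, so it cannot stand once Section 1 is removed. Section 5 merely fixes the civil penalty for violating Section 1; with Section 1 gone it has nothing to operate on and falls away. Section 6 merely fixes the rulemaking mandate for Section 1; with Section 1 gone it has nothing to operate on and falls away. Although Section 7 refers to Section 5, its operative terms do not depend on Section 5, so it remains in effect. Under the stated default rule, only provisions that cannot operate independently fall away; the rest are enforced. Only Section 7 remains in effect.

1, 2, 3, 4, 5, 6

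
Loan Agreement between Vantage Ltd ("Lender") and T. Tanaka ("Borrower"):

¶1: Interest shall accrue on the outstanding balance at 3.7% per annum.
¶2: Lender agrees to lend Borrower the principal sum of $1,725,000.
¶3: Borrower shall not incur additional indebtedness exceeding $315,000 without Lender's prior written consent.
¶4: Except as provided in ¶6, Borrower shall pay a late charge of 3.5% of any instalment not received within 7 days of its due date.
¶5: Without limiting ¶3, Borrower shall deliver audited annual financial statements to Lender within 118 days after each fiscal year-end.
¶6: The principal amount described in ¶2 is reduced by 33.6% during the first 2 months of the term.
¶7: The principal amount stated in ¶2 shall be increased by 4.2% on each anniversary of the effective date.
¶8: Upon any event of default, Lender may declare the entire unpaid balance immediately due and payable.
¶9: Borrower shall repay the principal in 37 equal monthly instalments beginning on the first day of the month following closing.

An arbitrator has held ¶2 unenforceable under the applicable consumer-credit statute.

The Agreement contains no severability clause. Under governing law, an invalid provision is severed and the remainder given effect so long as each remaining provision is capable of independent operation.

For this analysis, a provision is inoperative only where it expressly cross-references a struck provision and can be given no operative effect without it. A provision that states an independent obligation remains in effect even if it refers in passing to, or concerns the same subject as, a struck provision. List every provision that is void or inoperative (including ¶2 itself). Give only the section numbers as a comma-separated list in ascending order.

2, 6, 7

¶2 is struck. ¶6 operates only by reference to ¶2, so it falls with ¶2. The whole of ¶7 is the escalation of the principal amount, defined by reference to ¶2, so ¶7 cannot stand once ¶2 is removed. Although ¶4 refers to ¶6, its operative terms do not depend on ¶6, so it remains in effect. Under the stated default rule, only provisions that cannot operate independently fall away; the rest are enforced. ¶1, ¶3, ¶4, ¶5, ¶8, and ¶9 remain in effect.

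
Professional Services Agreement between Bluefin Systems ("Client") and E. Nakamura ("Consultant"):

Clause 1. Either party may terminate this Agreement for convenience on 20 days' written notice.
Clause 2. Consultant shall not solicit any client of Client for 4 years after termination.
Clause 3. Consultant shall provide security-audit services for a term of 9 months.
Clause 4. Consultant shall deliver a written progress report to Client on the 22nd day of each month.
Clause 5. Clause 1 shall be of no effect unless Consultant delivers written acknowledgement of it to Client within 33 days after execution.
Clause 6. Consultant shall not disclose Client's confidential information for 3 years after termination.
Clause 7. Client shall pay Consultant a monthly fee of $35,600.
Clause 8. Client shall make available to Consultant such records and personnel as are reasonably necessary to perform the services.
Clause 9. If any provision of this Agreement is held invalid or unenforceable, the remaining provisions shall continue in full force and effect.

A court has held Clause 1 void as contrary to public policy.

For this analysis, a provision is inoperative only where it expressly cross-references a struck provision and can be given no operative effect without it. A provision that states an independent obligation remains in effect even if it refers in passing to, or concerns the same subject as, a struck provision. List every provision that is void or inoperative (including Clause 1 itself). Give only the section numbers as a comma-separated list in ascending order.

1, 5

Clause 1 is struck. The only function of Clause 5 is the acknowledgement condition for Clause 1, so it cannot stand once Clause 1 is removed. Clause 9 is a severability clause and preserves every provision that can still be given independent effect. Clause 2, Clause 3, Clause 4, Clause 6, Clause 7, Clause 8, and Clause 9 remain in effect.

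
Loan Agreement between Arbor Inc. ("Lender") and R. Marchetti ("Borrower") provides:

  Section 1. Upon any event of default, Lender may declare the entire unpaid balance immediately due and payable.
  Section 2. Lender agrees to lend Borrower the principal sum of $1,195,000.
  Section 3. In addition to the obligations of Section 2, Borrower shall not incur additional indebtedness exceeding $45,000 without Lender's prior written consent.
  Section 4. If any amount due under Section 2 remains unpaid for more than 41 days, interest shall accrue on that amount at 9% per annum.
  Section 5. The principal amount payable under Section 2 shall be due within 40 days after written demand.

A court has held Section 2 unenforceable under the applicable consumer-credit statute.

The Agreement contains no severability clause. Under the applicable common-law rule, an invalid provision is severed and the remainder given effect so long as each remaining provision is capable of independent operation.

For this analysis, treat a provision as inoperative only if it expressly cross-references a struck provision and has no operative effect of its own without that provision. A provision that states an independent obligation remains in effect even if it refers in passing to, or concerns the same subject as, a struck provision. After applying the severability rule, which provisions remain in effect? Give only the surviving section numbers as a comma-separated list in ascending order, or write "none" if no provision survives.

1, 3

Section 2 is struck. Section 4 has no operative effect of its own apart from Section 2 and is therefore inoperative. The whole of Section 5 is the payment deadline for the principal amount, defined by reference to Section 2, so Section 5 cannot stand once Section 2 is removed. Although Section 3 refers to Section 2, its operative terms do not depend on Section 2, so it remains in effect. With no severability clause, the stated default rule severs what cannot stand and enforces each remaining provision that can operate on its own. Section 1 and Section 3 remain in effect.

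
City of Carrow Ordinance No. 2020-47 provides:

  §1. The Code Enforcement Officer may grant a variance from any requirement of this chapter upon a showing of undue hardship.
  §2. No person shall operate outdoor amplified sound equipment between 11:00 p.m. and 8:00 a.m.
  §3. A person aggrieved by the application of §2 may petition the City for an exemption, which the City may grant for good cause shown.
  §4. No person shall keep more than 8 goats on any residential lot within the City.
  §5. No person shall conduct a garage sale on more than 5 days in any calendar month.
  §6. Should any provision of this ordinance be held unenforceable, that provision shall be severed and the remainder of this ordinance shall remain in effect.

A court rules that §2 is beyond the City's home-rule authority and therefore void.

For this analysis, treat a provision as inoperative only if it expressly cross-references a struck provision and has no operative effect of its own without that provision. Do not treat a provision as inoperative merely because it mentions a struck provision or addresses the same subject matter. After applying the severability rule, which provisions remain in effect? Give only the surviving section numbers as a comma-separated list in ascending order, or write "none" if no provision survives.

1, 4, 5, 6

§2 is struck. §3 operates only by reference to §2, so it falls with §2. Under the severability clause in §6, the remaining provisions continue in force. That leaves §1, §4, §5, and §6 in effect.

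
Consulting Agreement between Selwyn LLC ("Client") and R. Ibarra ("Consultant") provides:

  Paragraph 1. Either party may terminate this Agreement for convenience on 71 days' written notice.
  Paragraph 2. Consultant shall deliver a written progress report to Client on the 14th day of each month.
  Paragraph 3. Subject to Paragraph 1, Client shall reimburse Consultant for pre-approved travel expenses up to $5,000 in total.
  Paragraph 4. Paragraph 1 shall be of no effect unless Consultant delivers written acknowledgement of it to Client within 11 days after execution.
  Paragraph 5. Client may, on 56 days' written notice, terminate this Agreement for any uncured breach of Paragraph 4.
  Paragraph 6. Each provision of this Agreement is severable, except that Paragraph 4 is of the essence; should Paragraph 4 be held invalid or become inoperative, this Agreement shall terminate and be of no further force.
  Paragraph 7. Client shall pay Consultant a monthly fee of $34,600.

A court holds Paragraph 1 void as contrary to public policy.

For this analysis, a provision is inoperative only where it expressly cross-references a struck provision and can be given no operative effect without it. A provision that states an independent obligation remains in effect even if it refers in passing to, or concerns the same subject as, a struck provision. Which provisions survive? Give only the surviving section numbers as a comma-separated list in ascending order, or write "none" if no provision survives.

Paragraph 1 is struck. Paragraph 4 merely fixes the acknowledgement condition for Paragraph 1; with Paragraph 1 gone it has nothing to operate on and falls away. The only function of Paragraph 5 is the termination right for breach of Paragraph 4, so it cannot stand once Paragraph 4 is removed. Paragraph 6 makes Paragraph 4 an essential term, and Paragraph 4 has been rendered inoperative by the cascade; under Paragraph 6, the entire Agreement is therefore void. No provision of the Agreement survives.

none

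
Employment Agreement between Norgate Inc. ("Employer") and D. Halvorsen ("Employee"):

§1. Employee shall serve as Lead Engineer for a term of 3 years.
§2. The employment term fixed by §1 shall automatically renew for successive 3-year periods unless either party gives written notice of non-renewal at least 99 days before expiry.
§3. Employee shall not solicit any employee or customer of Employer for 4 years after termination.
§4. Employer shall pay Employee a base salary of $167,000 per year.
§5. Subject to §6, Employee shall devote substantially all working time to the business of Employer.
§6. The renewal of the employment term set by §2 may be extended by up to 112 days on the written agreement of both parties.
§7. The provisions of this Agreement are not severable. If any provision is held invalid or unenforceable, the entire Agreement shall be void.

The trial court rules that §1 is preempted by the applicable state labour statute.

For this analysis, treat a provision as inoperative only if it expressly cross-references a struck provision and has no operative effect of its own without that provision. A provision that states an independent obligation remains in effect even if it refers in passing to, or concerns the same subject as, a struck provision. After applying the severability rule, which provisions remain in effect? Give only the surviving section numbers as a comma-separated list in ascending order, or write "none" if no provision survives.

§1 is struck. §2 does nothing except set the renewal of the employment term by reference to §1; with §1 gone it has no independent effect and is inoperative. The whole of §6 is the extension of the renewal of the employment term, defined by reference to §2, so §6 cannot stand once §2 is removed. §7 provides that the Agreement is not severable, so the invalidity of any one provision voids the entire Agreement. No provision of the Agreement survives.

none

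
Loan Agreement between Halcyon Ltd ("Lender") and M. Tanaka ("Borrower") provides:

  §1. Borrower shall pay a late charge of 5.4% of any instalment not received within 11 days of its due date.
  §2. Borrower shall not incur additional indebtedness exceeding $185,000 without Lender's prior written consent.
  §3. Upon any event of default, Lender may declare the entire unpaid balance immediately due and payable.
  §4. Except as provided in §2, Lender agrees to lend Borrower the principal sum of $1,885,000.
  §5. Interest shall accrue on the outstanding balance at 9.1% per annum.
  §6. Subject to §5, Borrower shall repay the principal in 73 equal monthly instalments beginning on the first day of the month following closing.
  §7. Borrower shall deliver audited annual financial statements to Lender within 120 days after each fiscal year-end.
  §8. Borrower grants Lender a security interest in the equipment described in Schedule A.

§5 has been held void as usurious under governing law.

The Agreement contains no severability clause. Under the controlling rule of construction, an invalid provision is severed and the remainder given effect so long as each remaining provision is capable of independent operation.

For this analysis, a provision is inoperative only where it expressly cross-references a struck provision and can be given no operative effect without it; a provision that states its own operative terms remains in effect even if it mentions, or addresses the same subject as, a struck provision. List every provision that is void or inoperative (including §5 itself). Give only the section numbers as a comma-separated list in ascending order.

§5 is struck. Although §6 refers to §5, its operative terms do not depend on §5, so it remains in effect. No other provision's operative terms depend on §5. Under the stated default rule, only provisions that cannot operate independently fall away; the rest are enforced. The provisions still in force are §1, §2, §3, §4, §6, §7, and §8.

5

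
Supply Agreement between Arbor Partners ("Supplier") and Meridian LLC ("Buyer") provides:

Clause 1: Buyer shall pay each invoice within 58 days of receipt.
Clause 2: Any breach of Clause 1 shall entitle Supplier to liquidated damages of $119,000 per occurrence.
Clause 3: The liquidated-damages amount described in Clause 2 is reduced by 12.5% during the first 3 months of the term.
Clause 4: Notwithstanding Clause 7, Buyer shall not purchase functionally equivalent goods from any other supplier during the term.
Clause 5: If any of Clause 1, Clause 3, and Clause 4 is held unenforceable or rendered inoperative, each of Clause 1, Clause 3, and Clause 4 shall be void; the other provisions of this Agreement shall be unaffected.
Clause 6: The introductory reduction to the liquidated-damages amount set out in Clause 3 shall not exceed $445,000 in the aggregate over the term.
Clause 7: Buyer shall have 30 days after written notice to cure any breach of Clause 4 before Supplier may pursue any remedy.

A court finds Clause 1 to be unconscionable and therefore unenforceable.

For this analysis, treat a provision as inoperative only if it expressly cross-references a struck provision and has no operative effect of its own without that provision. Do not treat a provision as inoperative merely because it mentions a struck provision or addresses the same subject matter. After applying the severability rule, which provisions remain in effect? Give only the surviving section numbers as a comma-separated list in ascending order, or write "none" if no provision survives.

Clause 1 is struck. The whole of Clause 2 is the liquidated-damages amount, defined by reference to Clause 1, so Clause 2 cannot stand once Clause 1 is removed. Clause 3 has no operative effect of its own apart from Clause 2 and is therefore inoperative. Clause 6 operates only by reference to Clause 3, so it falls with Clause 3. Clause 5 declares Clause 1, Clause 3, and Clause 4 mutually dependent; since one of them has fallen, all of them are of no effect. That brings down Clause 4 as well. Clause 7 in turn depends solely on a provision now struck and likewise falls. The remainder continues in force under Clause 5. Only Clause 5 remains in effect.

5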